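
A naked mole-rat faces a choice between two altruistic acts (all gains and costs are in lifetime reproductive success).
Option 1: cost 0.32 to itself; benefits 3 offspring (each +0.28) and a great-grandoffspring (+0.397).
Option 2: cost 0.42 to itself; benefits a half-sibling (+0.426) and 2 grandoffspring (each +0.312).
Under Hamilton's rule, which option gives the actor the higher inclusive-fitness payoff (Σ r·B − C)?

Option 1: r to an offspring = 0.5.
Option 1: r to a great-grandoffspring = 0.125.
Option 1: Σ r·B − C = (3·0.5·0.28 + 1·0.125·0.397) − 0.32 = 0.149625.
Option 2: r to a half-sibling = 0.25.
Option 2: r to a grandoffspring = 0.25.
Option 2: Σ r·B − C = (1·0.25·0.426 + 2·0.25·0.312) − 0.42 = -0.1575.
Option 1 has the higher net inclusive-fitness payoff.

Option 1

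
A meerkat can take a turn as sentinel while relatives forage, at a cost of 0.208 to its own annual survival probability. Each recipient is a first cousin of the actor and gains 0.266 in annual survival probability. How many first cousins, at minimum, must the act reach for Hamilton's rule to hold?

7

r to a first cousin = 0.125 (first cousins share one grandparent pair — two paths of length 4: r = 2·(1/2)^4 = 1/8).
Hamilton's rule: n·r·B > C  ⇒  n > C/(r·B) = 0.208/(0.125·0.266) = 6.256.
The smallest integer exceeding 6.256 is 7.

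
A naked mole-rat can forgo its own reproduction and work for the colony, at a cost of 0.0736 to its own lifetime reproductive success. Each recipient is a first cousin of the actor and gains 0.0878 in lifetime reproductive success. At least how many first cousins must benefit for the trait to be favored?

r to a first cousin = 0.125 (first cousins share one grandparent pair — two paths of length 4: r = 2·(1/2)^4 = 1/8).
Hamilton's rule: n·r·B > C  ⇒  n > C/(r·B) = 0.0736/(0.125·0.0878) = 6.706.
The smallest integer exceeding 6.706 is 7.

7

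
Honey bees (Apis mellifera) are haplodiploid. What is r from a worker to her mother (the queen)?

0.5

One meiotic link between diploid queen and diploid daughter: r = 1/2.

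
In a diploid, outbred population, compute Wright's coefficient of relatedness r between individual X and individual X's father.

0.5

Each parent–offspring link contributes a factor of 1/2, and independent paths through distinct common ancestors add.
One parent–offspring link: r = (1/2)^1 = 1/2.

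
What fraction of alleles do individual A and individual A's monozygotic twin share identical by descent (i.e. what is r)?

1

Each parent–offspring link contributes a factor of 1/2, and independent paths through distinct common ancestors add.
Monozygotic twins share every allele identical by descent: r = 1.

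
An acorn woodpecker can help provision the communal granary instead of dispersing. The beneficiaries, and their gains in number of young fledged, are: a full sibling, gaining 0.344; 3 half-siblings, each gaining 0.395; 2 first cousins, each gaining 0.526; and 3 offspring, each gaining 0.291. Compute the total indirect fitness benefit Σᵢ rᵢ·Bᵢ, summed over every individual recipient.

r to a full sibling = 0.5 (full sibs share both parents — two paths of length 2: r = 2·(1/2)^2 = 1/2).
r to a half-sibling = 1/4 (half-sibs share one parent — one path of length 2: r = (1/2)^2 = 1/4).
r to a first cousin = 1/8 (first cousins share one grandparent pair — two paths of length 4: r = 2·(1/2)^4 = 1/8).
r to an offspring = 1/2 (one parent–offspring link: r = (1/2)^1 = 1/2).
Summing one r·B term per recipient: 1·0.5·0.344 + 3·0.25·0.395 + 2·0.125·0.526 + 3·0.5·0.291 = 1.03625.

1.03625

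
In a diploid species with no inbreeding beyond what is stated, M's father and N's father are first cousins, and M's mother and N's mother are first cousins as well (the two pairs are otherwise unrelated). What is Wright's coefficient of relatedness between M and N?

Independent pedigree routes through distinct common ancestors add.
M and N are related in two ways: second cousins through their fathers (r = 1/32) and second cousins through their mothers (r = 1/32).
r = 1/32 + 1/32 = 0.0625.

0.0625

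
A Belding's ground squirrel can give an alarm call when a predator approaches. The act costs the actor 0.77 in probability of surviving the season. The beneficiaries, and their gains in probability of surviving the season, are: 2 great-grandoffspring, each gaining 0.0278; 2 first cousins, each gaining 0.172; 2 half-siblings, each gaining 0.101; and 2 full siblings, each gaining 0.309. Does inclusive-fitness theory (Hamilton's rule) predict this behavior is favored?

No

Hamilton's rule: the trait is favored when the sum of r·B over every recipient exceeds the actor's cost C.
r to a great-grandoffspring = 0.125 (three parent–offspring links: r = (1/2)^3 = 1/8).
r to a first cousin = 1/8 (first cousins share one grandparent pair — two paths of length 4: r = 2·(1/2)^4 = 1/8).
r to a half-sibling = 0.25 (half-sibs share one parent — one path of length 2: r = (1/2)^2 = 1/4).
r to a full sibling = 1/2 (full sibs share both parents — two paths of length 2: r = 2·(1/2)^2 = 1/2).
Summing one r·B term per recipient: 2·0.125·0.0278 + 2·0.125·0.172 + 2·0.25·0.101 + 2·0.5·0.309 = 0.40945.
0.40945 < 0.77: the indirect benefit is less than the cost.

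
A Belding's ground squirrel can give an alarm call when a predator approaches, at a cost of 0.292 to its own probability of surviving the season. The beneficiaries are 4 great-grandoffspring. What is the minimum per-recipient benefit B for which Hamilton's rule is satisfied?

0.584

r to a great-grandoffspring = 0.125 (three parent–offspring links: r = (1/2)^3 = 1/8).
Hamilton's rule with n recipients of equal r: n·r·B > C, so B > C/(n·r) = 0.292/(4·0.125) = 0.584.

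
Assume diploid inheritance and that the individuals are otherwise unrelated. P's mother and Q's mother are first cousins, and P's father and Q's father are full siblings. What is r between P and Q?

Independent pedigree routes through distinct common ancestors add.
P and Q are related in two ways: second cousins through their mothers (r = 1/32) and first cousins through their fathers (r = 1/8).
r = 1/32 + 1/8 = 0.15625.

0.15625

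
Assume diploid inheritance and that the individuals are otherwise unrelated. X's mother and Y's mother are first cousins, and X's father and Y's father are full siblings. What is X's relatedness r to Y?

0.15625

Wright's path rule: contributions from independent ancestry routes add.
X and Y are related in two ways: second cousins through their mothers (r = 1/32) and first cousins through their fathers (r = 1/8).
r = 1/32 + 1/8 = 0.15625.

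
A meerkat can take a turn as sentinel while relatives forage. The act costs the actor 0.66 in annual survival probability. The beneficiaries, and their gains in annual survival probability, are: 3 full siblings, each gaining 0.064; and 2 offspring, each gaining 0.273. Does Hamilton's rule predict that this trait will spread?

Hamilton's rule: the trait is favored when the sum of r·B over every recipient exceeds the actor's cost C.
r to a full sibling = 0.5 (full sibs share both parents — two paths of length 2: r = 2·(1/2)^2 = 1/2).
r to an offspring = 0.5 (one parent–offspring link: r = (1/2)^1 = 1/2).
Summing one r·B term per recipient: 3·0.5·0.064 + 2·0.5·0.273 = 0.369.
0.369 < 0.66: the indirect benefit is less than the cost.

No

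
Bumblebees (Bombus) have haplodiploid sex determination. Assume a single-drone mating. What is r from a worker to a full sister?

Haplodiploid full sisters inherit their father's entire haploid genome identically (contributing 1/2) and on average half of their mother's contribution (1/2 · 1/2 = 1/4); r = 1/2 + 1/4 = 3/4.

0.75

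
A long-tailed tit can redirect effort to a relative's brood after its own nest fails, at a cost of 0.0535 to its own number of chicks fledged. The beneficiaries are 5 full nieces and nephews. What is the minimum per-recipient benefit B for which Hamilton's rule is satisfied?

r to a full niece or nephew = 0.25 (full aunt/uncle↔niece/nephew: two paths of length 3 through the shared grandparent pair: r = 2·(1/2)^3 = 1/4).
Hamilton's rule with n recipients of equal r: n·r·B > C, so B > C/(n·r) = 0.0535/(5·0.25) = 0.0428.

0.0428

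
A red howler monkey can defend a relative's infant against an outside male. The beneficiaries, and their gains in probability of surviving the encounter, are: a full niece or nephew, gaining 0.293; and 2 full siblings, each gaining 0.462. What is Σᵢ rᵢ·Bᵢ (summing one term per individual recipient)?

r to a full niece or nephew = 1/4 (full aunt/uncle↔niece/nephew: two paths of length 3 through the shared grandparent pair: r = 2·(1/2)^3 = 1/4).
r to a full sibling = 1/2 (full sibs share both parents — two paths of length 2: r = 2·(1/2)^2 = 1/2).
Summing one r·B term per recipient: 1·0.25·0.293 + 2·0.5·0.462 = 0.53525.

0.53525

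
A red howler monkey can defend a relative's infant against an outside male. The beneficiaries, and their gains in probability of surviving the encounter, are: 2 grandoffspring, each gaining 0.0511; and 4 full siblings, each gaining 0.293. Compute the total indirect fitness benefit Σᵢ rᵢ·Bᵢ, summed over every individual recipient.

r to a grandoffspring = 0.25 (two parent–offspring links: r = (1/2)^2 = 1/4).
r to a full sibling = 0.5 (full sibs share both parents — two paths of length 2: r = 2·(1/2)^2 = 1/2).
Summing one r·B term per recipient: 2·0.25·0.0511 + 4·0.5·0.293 = 0.61155.

0.61155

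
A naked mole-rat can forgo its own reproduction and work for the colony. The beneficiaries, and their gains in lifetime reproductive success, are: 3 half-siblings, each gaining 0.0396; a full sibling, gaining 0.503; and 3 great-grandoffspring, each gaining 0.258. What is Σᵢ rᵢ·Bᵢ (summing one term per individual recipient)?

0.37795

r to a half-sibling = 1/4 (half-sibs share one parent — one path of length 2: r = (1/2)^2 = 1/4).
r to a full sibling = 0.5 (full sibs share both parents — two paths of length 2: r = 2·(1/2)^2 = 1/2).
r to a great-grandoffspring = 0.125 (three parent–offspring links: r = (1/2)^3 = 1/8).
Summing one r·B term per recipient: 3·0.25·0.0396 + 1·0.5·0.503 + 3·0.125·0.258 = 0.37795.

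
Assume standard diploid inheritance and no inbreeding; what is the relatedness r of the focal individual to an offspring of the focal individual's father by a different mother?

0.25

Each parent–offspring link contributes a factor of 1/2, and independent paths through distinct common ancestors add.
Half-sibs share one parent — one path of length 2: r = (1/2)^2 = 1/4.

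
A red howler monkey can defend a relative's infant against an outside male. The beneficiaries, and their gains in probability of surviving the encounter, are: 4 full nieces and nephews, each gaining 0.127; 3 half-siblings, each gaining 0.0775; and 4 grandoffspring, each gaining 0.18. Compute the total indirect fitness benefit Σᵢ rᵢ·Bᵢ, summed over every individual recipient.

r to a full niece or nephew = 0.25 (full aunt/uncle↔niece/nephew: two paths of length 3 through the shared grandparent pair: r = 2·(1/2)^3 = 1/4).
r to a half-sibling = 1/4 (half-sibs share one parent — one path of length 2: r = (1/2)^2 = 1/4).
r to a grandoffspring = 0.25 (two parent–offspring links: r = (1/2)^2 = 1/4).
Summing one r·B term per recipient: 4·0.25·0.127 + 3·0.25·0.0775 + 4·0.25·0.18 = 0.365125.

0.365125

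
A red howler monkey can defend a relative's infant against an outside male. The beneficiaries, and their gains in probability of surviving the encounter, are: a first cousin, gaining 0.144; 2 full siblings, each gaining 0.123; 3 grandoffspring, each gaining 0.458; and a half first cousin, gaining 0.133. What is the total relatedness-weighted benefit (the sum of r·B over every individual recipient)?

0.4928125

r to a first cousin = 1/8 (first cousins share one grandparent pair — two paths of length 4: r = 2·(1/2)^4 = 1/8).
r to a full sibling = 0.5 (full sibs share both parents — two paths of length 2: r = 2·(1/2)^2 = 1/2).
r to a grandoffspring = 1/4 (two parent–offspring links: r = (1/2)^2 = 1/4).
r to a half first cousin = 1/16 (half first cousins share one grandparent — one path of length 4: r = (1/2)^4 = 1/16).
Summing one r·B term per recipient: 1·0.125·0.144 + 2·0.5·0.123 + 3·0.25·0.458 + 1·0.0625·0.133 = 0.4928125.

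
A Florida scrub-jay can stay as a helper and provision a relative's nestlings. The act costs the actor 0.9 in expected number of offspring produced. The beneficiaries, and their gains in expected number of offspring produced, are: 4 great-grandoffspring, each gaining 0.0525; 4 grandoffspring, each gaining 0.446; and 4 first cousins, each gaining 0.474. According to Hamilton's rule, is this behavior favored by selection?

Hamilton's rule: the trait is favored when the sum of r·B over every recipient exceeds the actor's cost C.
r to a great-grandoffspring = 1/8 (three parent–offspring links: r = (1/2)^3 = 1/8).
r to a grandoffspring = 1/4 (two parent–offspring links: r = (1/2)^2 = 1/4).
r to a first cousin = 0.125 (first cousins share one grandparent pair — two paths of length 4: r = 2·(1/2)^4 = 1/8).
Summing one r·B term per recipient: 4·0.125·0.0525 + 4·0.25·0.446 + 4·0.125·0.474 = 0.70925.
0.70925 < 0.9: the indirect benefit is less than the cost.

No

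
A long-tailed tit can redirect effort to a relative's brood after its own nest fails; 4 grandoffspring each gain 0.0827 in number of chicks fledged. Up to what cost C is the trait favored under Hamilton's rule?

r to a grandoffspring = 0.25 (two parent–offspring links: r = (1/2)^2 = 1/4).
Hamilton's rule: n·r·B > C, so the trait is favored while C < n·r·B = 4·0.25·0.0827 = 0.0827.

0.0827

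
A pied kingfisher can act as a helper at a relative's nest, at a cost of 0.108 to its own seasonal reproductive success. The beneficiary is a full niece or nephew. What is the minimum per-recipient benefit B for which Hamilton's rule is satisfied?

0.432

r to a full niece or nephew = 1/4 (full aunt/uncle↔niece/nephew: two paths of length 3 through the shared grandparent pair: r = 2·(1/2)^3 = 1/4).
Hamilton's rule with n recipients of equal r: n·r·B > C, so B > C/(n·r) = 0.108/(1·0.25) = 0.432.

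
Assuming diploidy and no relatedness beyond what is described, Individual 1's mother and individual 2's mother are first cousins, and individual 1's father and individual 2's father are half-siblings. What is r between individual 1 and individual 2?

0.09375

Relatedness sums over independent paths through distinct common ancestors.
Individual 1 and individual 2 are related in two ways: second cousins through their mothers (r = 1/32) and half first cousins through their fathers (r = 1/16).
r = 1/32 + 1/16 = 3/32 = 0.09375.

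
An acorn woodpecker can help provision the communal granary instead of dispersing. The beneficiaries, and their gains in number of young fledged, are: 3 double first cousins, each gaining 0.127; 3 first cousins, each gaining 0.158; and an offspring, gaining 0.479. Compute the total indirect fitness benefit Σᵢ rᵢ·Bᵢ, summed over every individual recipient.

r to a double first cousin = 1/4 (double first cousins share both grandparent pairs — four paths of length 4: r = 4·(1/2)^4 = 1/4).
r to a first cousin = 1/8 (first cousins share one grandparent pair — two paths of length 4: r = 2·(1/2)^4 = 1/8).
r to an offspring = 0.5 (one parent–offspring link: r = (1/2)^1 = 1/2).
Summing one r·B term per recipient: 3·0.25·0.127 + 3·0.125·0.158 + 1·0.5·0.479 = 0.394.

0.394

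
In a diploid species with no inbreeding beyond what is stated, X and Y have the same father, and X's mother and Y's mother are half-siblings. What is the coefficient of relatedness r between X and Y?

0.3125

Wright's path rule: contributions from independent ancestry routes add.
X and Y are related in two ways: half-sibs through their shared father (r = 1/4) and half first cousins through their mothers (r = 1/16).
r = 1/4 + 1/16 = 0.3125.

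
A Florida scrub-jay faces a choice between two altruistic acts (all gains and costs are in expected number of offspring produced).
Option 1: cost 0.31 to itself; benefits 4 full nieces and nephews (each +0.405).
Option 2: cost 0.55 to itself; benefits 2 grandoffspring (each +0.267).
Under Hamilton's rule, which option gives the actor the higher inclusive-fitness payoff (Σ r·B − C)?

Option 1: r to a full niece or nephew = 0.25.
Option 1: Σ r·B − C = (4·0.25·0.405) − 0.31 = 0.095.
Option 2: r to a grandoffspring = 0.25.
Option 2: Σ r·B − C = (2·0.25·0.267) − 0.55 = -0.4165.
Option 1 has the higher net inclusive-fitness payoff.

Option 1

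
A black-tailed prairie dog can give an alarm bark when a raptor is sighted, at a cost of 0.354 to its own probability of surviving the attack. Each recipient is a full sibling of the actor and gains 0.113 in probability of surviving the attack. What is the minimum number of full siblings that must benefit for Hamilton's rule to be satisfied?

7

r to a full sibling = 0.5 (full sibs share both parents — two paths of length 2: r = 2·(1/2)^2 = 1/2).
Hamilton's rule: n·r·B > C  ⇒  n > C/(r·B) = 0.354/(0.5·0.113) = 6.265.
The smallest integer exceeding 6.265 is 7.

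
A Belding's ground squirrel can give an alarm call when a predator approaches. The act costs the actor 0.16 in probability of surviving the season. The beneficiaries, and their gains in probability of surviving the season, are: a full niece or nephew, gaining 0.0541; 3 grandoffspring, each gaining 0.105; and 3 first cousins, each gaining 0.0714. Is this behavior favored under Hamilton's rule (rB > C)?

Hamilton's rule: the trait is favored when the sum of r·B over every recipient exceeds the actor's cost C.
r to a full niece or nephew = 1/4 (full aunt/uncle↔niece/nephew: two paths of length 3 through the shared grandparent pair: r = 2·(1/2)^3 = 1/4).
r to a grandoffspring = 0.25 (two parent–offspring links: r = (1/2)^2 = 1/4).
r to a first cousin = 0.125 (first cousins share one grandparent pair — two paths of length 4: r = 2·(1/2)^4 = 1/8).
Summing one r·B term per recipient: 1·0.25·0.0541 + 3·0.25·0.105 + 3·0.125·0.0714 = 0.11905.
0.11905 < 0.16: the indirect benefit is less than the cost.

No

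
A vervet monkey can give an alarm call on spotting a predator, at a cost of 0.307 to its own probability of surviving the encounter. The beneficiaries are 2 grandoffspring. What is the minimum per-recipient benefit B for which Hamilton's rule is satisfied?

0.614

r to a grandoffspring = 0.25 (two parent–offspring links: r = (1/2)^2 = 1/4).
Hamilton's rule with n recipients of equal r: n·r·B > C, so B > C/(n·r) = 0.307/(2·0.25) = 0.614.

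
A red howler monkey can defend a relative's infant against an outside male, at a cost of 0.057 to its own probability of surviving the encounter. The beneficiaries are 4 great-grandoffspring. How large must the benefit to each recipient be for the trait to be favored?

0.114

r to a great-grandoffspring = 0.125 (three parent–offspring links: r = (1/2)^3 = 1/8).
Hamilton's rule with n recipients of equal r: n·r·B > C, so B > C/(n·r) = 0.057/(4·0.125) = 0.114.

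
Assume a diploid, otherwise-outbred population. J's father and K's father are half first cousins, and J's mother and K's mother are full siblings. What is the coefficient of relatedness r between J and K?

Wright's path rule: contributions from independent ancestry routes add.
J and K are related in two ways: half second cousins through their fathers (r = 1/64) and first cousins through their mothers (r = 1/8).
r = 1/64 + 1/8 = 9/64 = 0.140625.

0.140625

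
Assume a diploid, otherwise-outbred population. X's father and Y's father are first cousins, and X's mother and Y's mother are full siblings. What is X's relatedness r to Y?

0.15625

Wright's path rule: contributions from independent ancestry routes add.
X and Y are related in two ways: second cousins through their fathers (r = 1/32) and first cousins through their mothers (r = 1/8).
r = 1/32 + 1/8 = 5/32 = 0.15625.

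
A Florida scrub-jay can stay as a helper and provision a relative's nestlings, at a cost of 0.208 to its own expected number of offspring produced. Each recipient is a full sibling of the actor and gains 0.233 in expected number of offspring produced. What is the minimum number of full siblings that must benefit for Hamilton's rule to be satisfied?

2

r to a full sibling = 0.5 (full sibs share both parents — two paths of length 2: r = 2·(1/2)^2 = 1/2).
Hamilton's rule: n·r·B > C  ⇒  n > C/(r·B) = 0.208/(0.5·0.233) = 1.785.
The smallest integer exceeding 1.785 is 2.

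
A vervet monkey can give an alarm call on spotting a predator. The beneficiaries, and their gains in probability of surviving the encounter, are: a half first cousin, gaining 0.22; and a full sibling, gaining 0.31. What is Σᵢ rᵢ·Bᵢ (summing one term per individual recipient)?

0.16875

r to a half first cousin = 0.0625 (half first cousins share one grandparent — one path of length 4: r = (1/2)^4 = 1/16).
r to a full sibling = 0.5 (full sibs share both parents — two paths of length 2: r = 2·(1/2)^2 = 1/2).
Summing one r·B term per recipient: 1·0.0625·0.22 + 1·0.5·0.31 = 0.16875.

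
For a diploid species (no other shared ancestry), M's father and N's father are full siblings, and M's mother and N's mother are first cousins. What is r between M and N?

0.15625

Relatedness sums over independent paths through distinct common ancestors.
M and N are related in two ways: first cousins through their fathers (r = 1/8) and second cousins through their mothers (r = 1/32).
r = 1/8 + 1/32 = 0.15625.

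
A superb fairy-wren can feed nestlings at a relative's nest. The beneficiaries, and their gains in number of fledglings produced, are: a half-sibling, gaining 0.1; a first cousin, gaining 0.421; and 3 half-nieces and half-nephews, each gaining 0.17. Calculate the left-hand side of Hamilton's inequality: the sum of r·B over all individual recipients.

0.141375

r to a half-sibling = 0.25 (half-sibs share one parent — one path of length 2: r = (1/2)^2 = 1/4).
r to a first cousin = 1/8 (first cousins share one grandparent pair — two paths of length 4: r = 2·(1/2)^4 = 1/8).
r to a half-niece or half-nephew = 0.125 (half-aunt/uncle↔niece/nephew: one path of length 3: r = (1/2)^3 = 1/8).
Summing one r·B term per recipient: 1·0.25·0.1 + 1·0.125·0.421 + 3·0.125·0.17 = 0.141375.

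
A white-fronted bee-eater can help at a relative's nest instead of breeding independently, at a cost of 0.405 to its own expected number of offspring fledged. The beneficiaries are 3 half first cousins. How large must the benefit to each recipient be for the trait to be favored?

2.16

r to a half first cousin = 1/16 (half first cousins share one grandparent — one path of length 4: r = (1/2)^4 = 1/16).
Hamilton's rule with n recipients of equal r: n·r·B > C, so B > C/(n·r) = 0.405/(3·0.0625) = 2.16.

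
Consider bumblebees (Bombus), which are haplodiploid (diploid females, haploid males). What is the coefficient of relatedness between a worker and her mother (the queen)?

One meiotic link between diploid queen and diploid daughter: r = 1/2.

0.5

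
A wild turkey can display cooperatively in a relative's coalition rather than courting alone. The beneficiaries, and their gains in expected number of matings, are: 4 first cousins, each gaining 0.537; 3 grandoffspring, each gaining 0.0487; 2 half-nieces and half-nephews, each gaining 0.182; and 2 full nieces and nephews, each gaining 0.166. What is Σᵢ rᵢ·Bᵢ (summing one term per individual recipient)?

r to a first cousin = 1/8 (first cousins share one grandparent pair — two paths of length 4: r = 2·(1/2)^4 = 1/8).
r to a grandoffspring = 0.25 (two parent–offspring links: r = (1/2)^2 = 1/4).
r to a half-niece or half-nephew = 0.125 (half-aunt/uncle↔niece/nephew: one path of length 3: r = (1/2)^3 = 1/8).
r to a full niece or nephew = 0.25 (full aunt/uncle↔niece/nephew: two paths of length 3 through the shared grandparent pair: r = 2·(1/2)^3 = 1/4).
Summing one r·B term per recipient: 4·0.125·0.537 + 3·0.25·0.0487 + 2·0.125·0.182 + 2·0.25·0.166 = 0.433525.

0.433525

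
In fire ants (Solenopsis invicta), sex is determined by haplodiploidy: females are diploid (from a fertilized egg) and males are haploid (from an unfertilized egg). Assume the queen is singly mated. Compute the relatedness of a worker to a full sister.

0.75

Haplodiploid full sisters inherit their father's entire haploid genome identically (contributing 1/2) and on average half of their mother's contribution (1/2 · 1/2 = 1/4); r = 1/2 + 1/4 = 3/4.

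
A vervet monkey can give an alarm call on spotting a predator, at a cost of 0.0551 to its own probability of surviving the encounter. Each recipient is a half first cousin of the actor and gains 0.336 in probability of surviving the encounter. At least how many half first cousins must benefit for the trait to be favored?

3

r to a half first cousin = 1/16 (half first cousins share one grandparent — one path of length 4: r = (1/2)^4 = 1/16).
Hamilton's rule: n·r·B > C  ⇒  n > C/(r·B) = 0.0551/(0.0625·0.336) = 2.624.
The smallest integer exceeding 2.624 is 3.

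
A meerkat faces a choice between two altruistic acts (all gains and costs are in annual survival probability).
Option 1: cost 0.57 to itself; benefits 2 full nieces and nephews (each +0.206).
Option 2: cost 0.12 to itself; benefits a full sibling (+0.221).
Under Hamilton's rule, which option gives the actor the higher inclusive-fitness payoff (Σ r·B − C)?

Option 1: r to a full niece or nephew = 0.25.
Option 1: Σ r·B − C = (2·0.25·0.206) − 0.57 = -0.467.
Option 2: r to a full sibling = 0.5.
Option 2: Σ r·B − C = (1·0.5·0.221) − 0.12 = -0.0095.
Option 2 has the higher net inclusive-fitness payoff.

Option 2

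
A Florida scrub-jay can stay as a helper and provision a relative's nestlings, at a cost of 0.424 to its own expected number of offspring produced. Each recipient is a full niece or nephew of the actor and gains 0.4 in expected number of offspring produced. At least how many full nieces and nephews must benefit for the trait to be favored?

r to a full niece or nephew = 0.25 (full aunt/uncle↔niece/nephew: two paths of length 3 through the shared grandparent pair: r = 2·(1/2)^3 = 1/4).
Hamilton's rule: n·r·B > C  ⇒  n > C/(r·B) = 0.424/(0.25·0.4) = 4.24.
The smallest integer exceeding 4.24 is 5.

5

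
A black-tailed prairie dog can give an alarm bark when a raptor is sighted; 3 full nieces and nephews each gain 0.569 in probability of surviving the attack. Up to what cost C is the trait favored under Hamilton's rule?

r to a full niece or nephew = 1/4 (full aunt/uncle↔niece/nephew: two paths of length 3 through the shared grandparent pair: r = 2·(1/2)^3 = 1/4).
Hamilton's rule: n·r·B > C, so the trait is favored while C < n·r·B = 3·0.25·0.569 = 0.42675.

0.42675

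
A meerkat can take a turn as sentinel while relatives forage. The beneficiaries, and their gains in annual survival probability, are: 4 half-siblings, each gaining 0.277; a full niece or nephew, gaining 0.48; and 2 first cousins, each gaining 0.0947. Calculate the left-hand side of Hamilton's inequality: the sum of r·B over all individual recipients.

r to a half-sibling = 1/4 (half-sibs share one parent — one path of length 2: r = (1/2)^2 = 1/4).
r to a full niece or nephew = 1/4 (full aunt/uncle↔niece/nephew: two paths of length 3 through the shared grandparent pair: r = 2·(1/2)^3 = 1/4).
r to a first cousin = 1/8 (first cousins share one grandparent pair — two paths of length 4: r = 2·(1/2)^4 = 1/8).
Summing one r·B term per recipient: 4·0.25·0.277 + 1·0.25·0.48 + 2·0.125·0.0947 = 0.420675.

0.420675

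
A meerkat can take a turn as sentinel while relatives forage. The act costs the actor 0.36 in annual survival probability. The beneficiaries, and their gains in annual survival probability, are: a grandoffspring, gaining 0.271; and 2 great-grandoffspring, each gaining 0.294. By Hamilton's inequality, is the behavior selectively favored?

Hamilton's rule: the trait is favored when the sum of r·B over every recipient exceeds the actor's cost C.
r to a grandoffspring = 1/4 (two parent–offspring links: r = (1/2)^2 = 1/4).
r to a great-grandoffspring = 1/8 (three parent–offspring links: r = (1/2)^3 = 1/8).
Summing one r·B term per recipient: 1·0.25·0.271 + 2·0.125·0.294 = 0.14125.
0.14125 < 0.36: the indirect benefit is less than the cost.

No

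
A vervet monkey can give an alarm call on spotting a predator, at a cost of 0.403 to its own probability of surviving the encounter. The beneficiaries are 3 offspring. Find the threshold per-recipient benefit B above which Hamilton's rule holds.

r to an offspring = 1/2 (one parent–offspring link: r = (1/2)^1 = 1/2).
Hamilton's rule with n recipients of equal r: n·r·B > C, so B > C/(n·r) = 0.403/(3·0.5) = 0.2687.

0.2687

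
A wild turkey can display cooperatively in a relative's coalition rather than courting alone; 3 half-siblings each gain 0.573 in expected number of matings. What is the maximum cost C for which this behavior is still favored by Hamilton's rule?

0.42975

r to a half-sibling = 1/4 (half-sibs share one parent — one path of length 2: r = (1/2)^2 = 1/4).
Hamilton's rule: n·r·B > C, so the trait is favored while C < n·r·B = 3·0.25·0.573 = 0.42975.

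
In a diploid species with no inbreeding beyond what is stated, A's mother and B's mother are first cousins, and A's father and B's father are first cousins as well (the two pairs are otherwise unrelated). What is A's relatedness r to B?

0.0625

Independent pedigree routes through distinct common ancestors add.
A and B are related in two ways: second cousins through their mothers (r = 1/32) and second cousins through their fathers (r = 1/32).
r = 1/32 + 1/32 = 1/16 = 0.0625.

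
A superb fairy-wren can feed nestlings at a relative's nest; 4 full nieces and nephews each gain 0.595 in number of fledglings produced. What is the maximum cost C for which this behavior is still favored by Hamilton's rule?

r to a full niece or nephew = 0.25 (full aunt/uncle↔niece/nephew: two paths of length 3 through the shared grandparent pair: r = 2·(1/2)^3 = 1/4).
Hamilton's rule: n·r·B > C, so the trait is favored while C < n·r·B = 4·0.25·0.595 = 0.595.

0.595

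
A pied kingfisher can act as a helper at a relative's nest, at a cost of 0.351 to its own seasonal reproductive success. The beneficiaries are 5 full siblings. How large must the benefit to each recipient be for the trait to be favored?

0.1404

r to a full sibling = 0.5 (full sibs share both parents — two paths of length 2: r = 2·(1/2)^2 = 1/2).
Hamilton's rule with n recipients of equal r: n·r·B > C, so B > C/(n·r) = 0.351/(5·0.5) = 0.1404.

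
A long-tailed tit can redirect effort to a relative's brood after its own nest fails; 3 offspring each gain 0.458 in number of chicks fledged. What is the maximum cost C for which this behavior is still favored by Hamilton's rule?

r to an offspring = 0.5 (one parent–offspring link: r = (1/2)^1 = 1/2).
Hamilton's rule: n·r·B > C, so the trait is favored while C < n·r·B = 3·0.5·0.458 = 0.687.

0.687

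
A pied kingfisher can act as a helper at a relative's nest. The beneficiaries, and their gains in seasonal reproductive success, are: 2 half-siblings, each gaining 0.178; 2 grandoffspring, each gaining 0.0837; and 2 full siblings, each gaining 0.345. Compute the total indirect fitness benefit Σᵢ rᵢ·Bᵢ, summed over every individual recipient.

r to a half-sibling = 0.25 (half-sibs share one parent — one path of length 2: r = (1/2)^2 = 1/4).
r to a grandoffspring = 0.25 (two parent–offspring links: r = (1/2)^2 = 1/4).
r to a full sibling = 0.5 (full sibs share both parents — two paths of length 2: r = 2·(1/2)^2 = 1/2).
Summing one r·B term per recipient: 2·0.25·0.178 + 2·0.25·0.0837 + 2·0.5·0.345 = 0.47585.

0.47585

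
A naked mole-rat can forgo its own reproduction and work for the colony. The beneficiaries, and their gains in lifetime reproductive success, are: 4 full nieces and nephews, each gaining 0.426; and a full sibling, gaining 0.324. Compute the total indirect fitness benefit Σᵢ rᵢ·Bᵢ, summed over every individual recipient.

r to a full niece or nephew = 0.25 (full aunt/uncle↔niece/nephew: two paths of length 3 through the shared grandparent pair: r = 2·(1/2)^3 = 1/4).
r to a full sibling = 1/2 (full sibs share both parents — two paths of length 2: r = 2·(1/2)^2 = 1/2).
Summing one r·B term per recipient: 4·0.25·0.426 + 1·0.5·0.324 = 0.588.

0.588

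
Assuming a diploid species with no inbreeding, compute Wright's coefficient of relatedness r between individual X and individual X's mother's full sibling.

Each parent–offspring link contributes a factor of 1/2, and independent paths through distinct common ancestors add.
Full aunt/uncle↔niece/nephew: two paths of length 3 through the shared grandparent pair: r = 2·(1/2)^3 = 1/4.

0.25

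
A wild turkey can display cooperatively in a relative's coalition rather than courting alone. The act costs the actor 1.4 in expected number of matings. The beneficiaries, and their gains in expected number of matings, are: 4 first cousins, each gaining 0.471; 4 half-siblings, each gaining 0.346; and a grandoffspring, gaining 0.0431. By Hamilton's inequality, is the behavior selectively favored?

No

Hamilton's rule: the trait is favored when the sum of r·B over every recipient exceeds the actor's cost C.
r to a first cousin = 1/8 (first cousins share one grandparent pair — two paths of length 4: r = 2·(1/2)^4 = 1/8).
r to a half-sibling = 1/4 (half-sibs share one parent — one path of length 2: r = (1/2)^2 = 1/4).
r to a grandoffspring = 0.25 (two parent–offspring links: r = (1/2)^2 = 1/4).
Summing one r·B term per recipient: 4·0.125·0.471 + 4·0.25·0.346 + 1·0.25·0.0431 = 0.592275.
0.592275 < 1.4: the indirect benefit is less than the cost.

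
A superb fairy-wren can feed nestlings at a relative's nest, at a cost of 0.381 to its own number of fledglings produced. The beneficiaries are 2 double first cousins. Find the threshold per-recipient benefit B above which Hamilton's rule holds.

r to a double first cousin = 0.25 (double first cousins share both grandparent pairs — four paths of length 4: r = 4·(1/2)^4 = 1/4).
Hamilton's rule with n recipients of equal r: n·r·B > C, so B > C/(n·r) = 0.381/(2·0.25) = 0.762.

0.762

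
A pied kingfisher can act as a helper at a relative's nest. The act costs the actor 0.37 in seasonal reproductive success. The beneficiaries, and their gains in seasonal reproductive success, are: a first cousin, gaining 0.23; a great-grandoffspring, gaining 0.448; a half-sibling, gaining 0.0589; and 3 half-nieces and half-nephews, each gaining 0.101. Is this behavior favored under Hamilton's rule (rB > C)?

No

Hamilton's rule: the trait is favored when the sum of r·B over every recipient exceeds the actor's cost C.
r to a first cousin = 1/8 (first cousins share one grandparent pair — two paths of length 4: r = 2·(1/2)^4 = 1/8).
r to a great-grandoffspring = 0.125 (three parent–offspring links: r = (1/2)^3 = 1/8).
r to a half-sibling = 1/4 (half-sibs share one parent — one path of length 2: r = (1/2)^2 = 1/4).
r to a half-niece or half-nephew = 0.125 (half-aunt/uncle↔niece/nephew: one path of length 3: r = (1/2)^3 = 1/8).
Summing one r·B term per recipient: 1·0.125·0.23 + 1·0.125·0.448 + 1·0.25·0.0589 + 3·0.125·0.101 = 0.13735.
0.13735 < 0.37: the indirect benefit is less than the cost.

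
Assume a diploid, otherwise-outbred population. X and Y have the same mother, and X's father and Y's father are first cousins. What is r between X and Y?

0.28125

Relatedness sums over independent paths through distinct common ancestors.
X and Y are related in two ways: half-sibs through their shared mother (r = 1/4) and second cousins through their fathers (r = 1/32).
r = 1/4 + 1/32 = 9/32 = 0.28125.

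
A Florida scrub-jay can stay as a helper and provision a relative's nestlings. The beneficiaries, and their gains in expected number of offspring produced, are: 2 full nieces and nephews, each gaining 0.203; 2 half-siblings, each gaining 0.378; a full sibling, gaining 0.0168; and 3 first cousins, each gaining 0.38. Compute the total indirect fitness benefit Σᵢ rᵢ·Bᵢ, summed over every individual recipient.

0.4414

r to a full niece or nephew = 1/4 (full aunt/uncle↔niece/nephew: two paths of length 3 through the shared grandparent pair: r = 2·(1/2)^3 = 1/4).
r to a half-sibling = 0.25 (half-sibs share one parent — one path of length 2: r = (1/2)^2 = 1/4).
r to a full sibling = 0.5 (full sibs share both parents — two paths of length 2: r = 2·(1/2)^2 = 1/2).
r to a first cousin = 0.125 (first cousins share one grandparent pair — two paths of length 4: r = 2·(1/2)^4 = 1/8).
Summing one r·B term per recipient: 2·0.25·0.203 + 2·0.25·0.378 + 1·0.5·0.0168 + 3·0.125·0.38 = 0.4414.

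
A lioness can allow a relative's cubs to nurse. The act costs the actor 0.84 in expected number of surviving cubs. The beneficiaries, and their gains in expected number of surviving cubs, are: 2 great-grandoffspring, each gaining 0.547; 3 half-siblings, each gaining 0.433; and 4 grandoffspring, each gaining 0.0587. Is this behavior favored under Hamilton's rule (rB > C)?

Hamilton's rule: the trait is favored when the sum of r·B over every recipient exceeds the actor's cost C.
r to a great-grandoffspring = 1/8 (three parent–offspring links: r = (1/2)^3 = 1/8).
r to a half-sibling = 1/4 (half-sibs share one parent — one path of length 2: r = (1/2)^2 = 1/4).
r to a grandoffspring = 1/4 (two parent–offspring links: r = (1/2)^2 = 1/4).
Summing one r·B term per recipient: 2·0.125·0.547 + 3·0.25·0.433 + 4·0.25·0.0587 = 0.5202.
0.5202 < 0.84: the indirect benefit is less than the cost.

No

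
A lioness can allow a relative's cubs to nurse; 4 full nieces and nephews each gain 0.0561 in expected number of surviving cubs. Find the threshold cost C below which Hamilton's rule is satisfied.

0.0561

r to a full niece or nephew = 0.25 (full aunt/uncle↔niece/nephew: two paths of length 3 through the shared grandparent pair: r = 2·(1/2)^3 = 1/4).
Hamilton's rule: n·r·B > C, so the trait is favored while C < n·r·B = 4·0.25·0.0561 = 0.0561.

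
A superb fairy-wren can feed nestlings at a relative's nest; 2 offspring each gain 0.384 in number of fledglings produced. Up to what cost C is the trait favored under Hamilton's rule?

r to an offspring = 0.5 (one parent–offspring link: r = (1/2)^1 = 1/2).
Hamilton's rule: n·r·B > C, so the trait is favored while C < n·r·B = 2·0.5·0.384 = 0.384.

0.384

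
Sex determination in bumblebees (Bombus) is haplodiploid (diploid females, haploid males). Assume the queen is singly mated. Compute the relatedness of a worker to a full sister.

Haplodiploid full sisters inherit their father's entire haploid genome identically (contributing 1/2) and on average half of their mother's contribution (1/2 · 1/2 = 1/4); r = 1/2 + 1/4 = 3/4.

0.75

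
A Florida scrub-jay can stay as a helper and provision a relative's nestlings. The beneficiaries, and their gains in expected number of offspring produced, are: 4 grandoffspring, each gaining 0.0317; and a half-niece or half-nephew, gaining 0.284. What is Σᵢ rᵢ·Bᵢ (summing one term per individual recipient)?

0.0672

r to a grandoffspring = 0.25 (two parent–offspring links: r = (1/2)^2 = 1/4).
r to a half-niece or half-nephew = 1/8 (half-aunt/uncle↔niece/nephew: one path of length 3: r = (1/2)^3 = 1/8).
Summing one r·B term per recipient: 4·0.25·0.0317 + 1·0.125·0.284 = 0.0672.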